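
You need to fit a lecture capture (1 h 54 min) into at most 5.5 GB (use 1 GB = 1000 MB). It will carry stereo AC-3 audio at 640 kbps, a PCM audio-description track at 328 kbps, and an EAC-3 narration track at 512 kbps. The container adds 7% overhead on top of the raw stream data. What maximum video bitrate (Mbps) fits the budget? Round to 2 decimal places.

Budget: 5.5 GB = 44000.0 Mb.
Stream payload after overhead: 44000.0 / 1.07 = 41121.5 Mb.
1 h 54 min = 114 min = 6840 s
Total bitrate budget: 41121.5 Mb / 6840 s = 6.012 Mbps.
Audio total: 640 + 328 + 512 = 1480 kbps = 1.480 Mbps.
Video: 6.012 − 1.480 = 4.532 Mbps.

4.53 Mbps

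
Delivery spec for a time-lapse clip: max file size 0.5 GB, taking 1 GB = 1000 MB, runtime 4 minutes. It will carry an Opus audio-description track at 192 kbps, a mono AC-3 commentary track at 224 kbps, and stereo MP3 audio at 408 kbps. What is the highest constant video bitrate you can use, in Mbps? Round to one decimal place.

15.8 Mbps

Budget: 0.5 GB = 4000.0 Mb.
4 min = 240 s
Total bitrate budget: 4000.0 Mb / 240 s = 16.667 Mbps.
Audio total: 192 + 224 + 408 = 824 kbps = 0.824 Mbps.
Video: 16.667 − 0.824 = 15.843 Mbps.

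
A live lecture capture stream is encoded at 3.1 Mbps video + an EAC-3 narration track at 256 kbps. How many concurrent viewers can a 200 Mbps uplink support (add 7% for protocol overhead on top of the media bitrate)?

55

Audio: 256 kbps = 0.256 Mbps.
Per-viewer media rate: 3.356 Mbps.
On the wire with 7% overhead: 3.591 Mbps.
200 Mbps = 200.0 Mbps; 200.0 / 3.591 = 55.70 → 55 viewers.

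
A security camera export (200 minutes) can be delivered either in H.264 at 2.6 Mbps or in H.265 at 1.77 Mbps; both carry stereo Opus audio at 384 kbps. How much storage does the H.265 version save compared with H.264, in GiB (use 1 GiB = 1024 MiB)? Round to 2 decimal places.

1.16 GiB

200 min = 12000 s
Audio: 384 kbps = 0.384 Mbps.
H.264: 2.984 Mbps × 12000 s = 35808.0 Mb = 4.169 GiB.
H.265: 2.154 Mbps × 12000 s = 25848.0 Mb = 3.009 GiB.
Saving: 4.169 − 3.009 = 1.159 GiB.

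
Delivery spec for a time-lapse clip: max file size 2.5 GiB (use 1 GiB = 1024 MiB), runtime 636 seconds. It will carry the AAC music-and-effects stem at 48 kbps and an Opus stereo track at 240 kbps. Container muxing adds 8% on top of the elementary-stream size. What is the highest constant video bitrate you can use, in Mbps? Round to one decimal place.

Budget: 2.5 GiB = 21474.8 Mb.
Stream payload after overhead: 21474.8 / 1.08 = 19884.1 Mb.
Total bitrate budget: 19884.1 Mb / 636 s = 31.264 Mbps.
Audio total: 48 + 240 = 288 kbps = 0.288 Mbps.
Video: 31.264 − 0.288 = 30.976 Mbps.

31.0 Mbps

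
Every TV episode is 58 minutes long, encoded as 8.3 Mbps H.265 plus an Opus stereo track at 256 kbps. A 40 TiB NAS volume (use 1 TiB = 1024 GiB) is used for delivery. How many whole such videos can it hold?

58 min = 3480 s
Audio: 256 kbps = 0.256 Mbps.
Total bitrate: 8.556 Mbps.
Per item: 8.556 Mbps × 3480 s = 29,775 Mb = 3,722 MB.
Capacity: 40 TiB = 351,843,721 Mb; 11816.80 items → 11816 complete.

11816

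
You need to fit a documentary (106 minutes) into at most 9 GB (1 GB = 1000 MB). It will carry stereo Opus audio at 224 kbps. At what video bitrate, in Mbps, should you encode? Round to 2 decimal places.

11.10 Mbps

Budget: 9 GB = 72000.0 Mb.
106 min = 6360 s
Total bitrate budget: 72000.0 Mb / 6360 s = 11.321 Mbps.
Audio: 224 kbps = 0.224 Mbps.
Video: 11.321 − 0.224 = 11.097 Mbps.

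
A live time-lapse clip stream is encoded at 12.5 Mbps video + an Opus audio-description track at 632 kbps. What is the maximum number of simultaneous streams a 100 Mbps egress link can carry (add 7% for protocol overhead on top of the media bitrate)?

7

Audio: 632 kbps = 0.632 Mbps.
Per-viewer media rate: 13.132 Mbps.
On the wire with 7% overhead: 14.051 Mbps.
100 Mbps = 100.0 Mbps; 100.0 / 14.051 = 7.12 → 7 viewers.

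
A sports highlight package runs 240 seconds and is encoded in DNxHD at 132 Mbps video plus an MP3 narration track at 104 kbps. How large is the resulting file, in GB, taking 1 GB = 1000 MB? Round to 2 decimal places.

Audio: 104 kbps = 0.104 Mbps.
Total bitrate: 132 + 0.104 = 132.104 Mbps.
Stream data: 132.104 Mbps × 240 s = 31705.0 Mb.
31,705 Mb ÷ 8 = 3,963 MB → 3.963 GB.

3.96 GB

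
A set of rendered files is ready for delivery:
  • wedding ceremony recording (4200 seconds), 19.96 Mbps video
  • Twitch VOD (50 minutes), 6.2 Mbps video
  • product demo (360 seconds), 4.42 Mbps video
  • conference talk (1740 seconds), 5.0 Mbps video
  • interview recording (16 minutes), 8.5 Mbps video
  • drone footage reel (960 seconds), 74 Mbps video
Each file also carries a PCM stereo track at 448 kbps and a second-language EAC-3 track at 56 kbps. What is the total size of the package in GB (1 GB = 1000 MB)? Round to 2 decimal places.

24.70 GB

Audio total: 448 + 56 = 504 kbps = 0.504 Mbps.
wedding ceremony recording: 20.464 Mbps × 4200 s = 85948.8 Mb
Twitch VOD: 6.704 Mbps × 3000 s = 20112.0 Mb
product demo: 4.924 Mbps × 360 s = 1772.6 Mb
conference talk: 5.504 Mbps × 1740 s = 9577.0 Mb
interview recording: 9.004 Mbps × 960 s = 8643.8 Mb
drone footage reel: 74.504 Mbps × 960 s = 71523.8 Mb
Total: 197578.1 Mb = 24697.3 MB.
= 24.70 GB.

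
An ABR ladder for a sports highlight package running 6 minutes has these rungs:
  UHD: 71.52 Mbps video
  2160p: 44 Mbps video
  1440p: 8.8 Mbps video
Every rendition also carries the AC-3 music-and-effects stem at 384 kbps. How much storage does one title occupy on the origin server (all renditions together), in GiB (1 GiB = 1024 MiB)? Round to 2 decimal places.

5.26 GiB

6 min = 360 s
Audio: 384 kbps = 0.384 Mbps.
Sum of rendition bitrates: (71.52+0.384) + (44+0.384) + (8.8+0.384) = 125.472 Mbps.
× 360 s = 45,170 Mb = 5,646 MB = 5.258 GiB.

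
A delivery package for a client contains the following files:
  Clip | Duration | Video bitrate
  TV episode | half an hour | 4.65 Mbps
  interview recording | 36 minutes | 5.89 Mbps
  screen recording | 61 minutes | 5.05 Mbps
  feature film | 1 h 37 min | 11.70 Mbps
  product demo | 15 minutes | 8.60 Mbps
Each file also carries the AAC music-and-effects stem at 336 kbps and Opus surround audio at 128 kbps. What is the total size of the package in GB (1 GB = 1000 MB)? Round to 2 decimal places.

Audio total: 336 + 128 = 464 kbps = 0.464 Mbps.
TV episode: 5.114 Mbps × 1800 s = 9205.2 Mb
interview recording: 6.354 Mbps × 2160 s = 13724.6 Mb
screen recording: 5.514 Mbps × 3660 s = 20181.2 Mb
feature film: 12.164 Mbps × 5820 s = 70794.5 Mb
product demo: 9.064 Mbps × 900 s = 8157.6 Mb
Total: 122063.2 Mb = 15257.9 MB.
= 15.26 GB.

15.26 GB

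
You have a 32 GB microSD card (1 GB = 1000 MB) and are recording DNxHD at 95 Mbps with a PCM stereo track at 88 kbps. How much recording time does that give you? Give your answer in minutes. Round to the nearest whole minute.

Audio: 88 kbps = 0.088 Mbps.
Total bitrate: 95 + 0.088 = 95.088 Mbps.
Capacity: 32 GB = 256,000 Mb.
Recording time: 256,000 / 95.088 = 2,692 s ≈ 44.9 minutes.

45 minutes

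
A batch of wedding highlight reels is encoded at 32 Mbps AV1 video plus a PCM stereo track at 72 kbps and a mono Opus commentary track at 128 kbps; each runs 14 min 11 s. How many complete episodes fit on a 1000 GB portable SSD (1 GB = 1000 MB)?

291

14 min 11 s = 851 s
Audio total: 72 + 128 = 200 kbps = 0.200 Mbps.
Total bitrate: 32.200 Mbps.
Per item: 32.200 Mbps × 851 s = 27,402 Mb = 3,425 MB.
Capacity: 1000 GB = 8,000,000 Mb; 291.95 items → 291 complete.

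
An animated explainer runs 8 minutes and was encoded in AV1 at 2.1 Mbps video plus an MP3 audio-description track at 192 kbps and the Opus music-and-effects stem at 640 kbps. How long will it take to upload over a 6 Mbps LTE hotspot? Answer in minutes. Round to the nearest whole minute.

8 min = 480 s
Audio total: 192 + 640 = 832 kbps = 0.832 Mbps.
Total bitrate: 2.932 Mbps.
File: 2.932 Mbps × 480 s = 1407.4 Mb.
At 6 Mbps: 1407.4 / 6 = 234.6 s ≈ 3.91 minutes.

4 minutes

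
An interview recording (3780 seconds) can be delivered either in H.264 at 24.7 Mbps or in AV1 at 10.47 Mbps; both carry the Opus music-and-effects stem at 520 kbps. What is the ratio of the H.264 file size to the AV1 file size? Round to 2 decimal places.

Audio: 520 kbps = 0.520 Mbps.
H.264: 25.220 Mbps × 3780 s = 95331.6 Mb = 11.098 GiB.
AV1: 10.990 Mbps × 3780 s = 41542.2 Mb = 4.836 GiB.
Ratio: 11.098 / 4.836 = 2.295.

2.29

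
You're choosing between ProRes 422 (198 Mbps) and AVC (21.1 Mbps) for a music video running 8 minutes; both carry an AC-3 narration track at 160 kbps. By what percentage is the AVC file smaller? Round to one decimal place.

8 min = 480 s
Audio: 160 kbps = 0.160 Mbps.
ProRes 422: 198.160 Mbps × 480 s = 95116.8 Mb = 11.890 GB.
AVC: 21.260 Mbps × 480 s = 10204.8 Mb = 1.276 GB.
Reduction: (1 − 1.276/11.890) × 100 = 89.27%.

89.3%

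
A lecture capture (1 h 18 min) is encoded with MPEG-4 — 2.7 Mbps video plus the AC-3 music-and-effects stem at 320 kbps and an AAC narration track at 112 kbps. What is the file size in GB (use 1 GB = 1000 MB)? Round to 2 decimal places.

1 h 18 min = 78 min = 4680 s
Audio total: 320 + 112 = 432 kbps = 0.432 Mbps.
Total bitrate: 2.7 + 0.432 = 3.132 Mbps.
Stream data: 3.132 Mbps × 4680 s = 14657.8 Mb.
14,658 Mb ÷ 8 = 1,832 MB → 1.832 GB.

1.83 GB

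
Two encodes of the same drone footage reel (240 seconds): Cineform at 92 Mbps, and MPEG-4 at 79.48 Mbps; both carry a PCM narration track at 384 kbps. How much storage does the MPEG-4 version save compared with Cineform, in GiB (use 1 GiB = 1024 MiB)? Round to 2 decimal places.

0.35 GiB

Audio: 384 kbps = 0.384 Mbps.
Cineform: 92.384 Mbps × 240 s = 22172.2 Mb = 2.581 GiB.
MPEG-4: 79.864 Mbps × 240 s = 19167.4 Mb = 2.231 GiB.
Saving: 2.581 − 2.231 = 0.350 GiB.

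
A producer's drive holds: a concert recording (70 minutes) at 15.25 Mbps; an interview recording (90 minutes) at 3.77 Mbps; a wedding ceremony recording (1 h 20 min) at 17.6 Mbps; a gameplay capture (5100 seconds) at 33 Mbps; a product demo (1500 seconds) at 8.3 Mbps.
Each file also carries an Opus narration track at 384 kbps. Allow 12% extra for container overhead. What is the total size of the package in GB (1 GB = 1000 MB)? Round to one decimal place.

50.1 GB

Audio: 384 kbps = 0.384 Mbps.
concert recording: 15.634 Mbps × 4200 s × 1.12 = 73542.3 Mb
interview recording: 4.154 Mbps × 5400 s × 1.12 = 25123.4 Mb
wedding ceremony recording: 17.984 Mbps × 4800 s × 1.12 = 96682.0 Mb
gameplay capture: 33.384 Mbps × 5100 s × 1.12 = 190689.4 Mb
product demo: 8.684 Mbps × 1500 s × 1.12 = 14589.1 Mb
Total: 400626.2 Mb = 50078.3 MB.
= 50.08 GB.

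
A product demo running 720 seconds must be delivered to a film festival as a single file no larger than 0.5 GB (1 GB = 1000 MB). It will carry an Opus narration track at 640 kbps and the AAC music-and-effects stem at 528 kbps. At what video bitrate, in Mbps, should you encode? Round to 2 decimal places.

4.39 Mbps

Budget: 0.5 GB = 4000.0 Mb.
Total bitrate budget: 4000.0 Mb / 720 s = 5.556 Mbps.
Audio total: 640 + 528 = 1168 kbps = 1.168 Mbps.
Video: 5.556 − 1.168 = 4.388 Mbps.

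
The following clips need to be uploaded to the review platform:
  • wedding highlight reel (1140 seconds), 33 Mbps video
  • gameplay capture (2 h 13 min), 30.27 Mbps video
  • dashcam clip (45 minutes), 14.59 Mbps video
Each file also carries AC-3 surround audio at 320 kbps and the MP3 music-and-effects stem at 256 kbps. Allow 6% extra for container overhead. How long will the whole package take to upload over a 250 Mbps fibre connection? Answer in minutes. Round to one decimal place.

Audio total: 320 + 256 = 576 kbps = 0.576 Mbps.
wedding highlight reel: 33.576 Mbps × 1140 s × 1.06 = 40573.2 Mb
gameplay capture: 30.846 Mbps × 7980 s × 1.06 = 260920.1 Mb
dashcam clip: 15.166 Mbps × 2700 s × 1.06 = 43405.1 Mb
Total: 344898.5 Mb = 43112.3 MB.
At 250 Mbps: 344898.5 / 250 = 1380 s ≈ 23 minutes.

23.0 minutes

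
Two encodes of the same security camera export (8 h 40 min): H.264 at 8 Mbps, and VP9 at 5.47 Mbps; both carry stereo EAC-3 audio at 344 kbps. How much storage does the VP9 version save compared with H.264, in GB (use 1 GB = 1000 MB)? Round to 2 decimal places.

8 h 40 min = 520 min = 31200 s
Audio: 344 kbps = 0.344 Mbps.
H.264: 8.344 Mbps × 31200 s = 260332.8 Mb = 32.542 GB.
VP9: 5.814 Mbps × 31200 s = 181396.8 Mb = 22.675 GB.
Saving: 32.542 − 22.675 = 9.867 GB.

9.87 GB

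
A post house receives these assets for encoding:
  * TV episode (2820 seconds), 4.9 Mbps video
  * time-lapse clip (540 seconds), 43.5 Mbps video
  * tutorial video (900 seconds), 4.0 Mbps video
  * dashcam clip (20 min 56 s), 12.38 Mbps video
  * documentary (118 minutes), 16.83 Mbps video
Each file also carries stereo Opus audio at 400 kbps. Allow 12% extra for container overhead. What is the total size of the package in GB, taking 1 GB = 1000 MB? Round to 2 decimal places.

25.29 GB

Audio: 400 kbps = 0.400 Mbps.
TV episode: 5.300 Mbps × 2820 s × 1.12 = 16739.5 Mb
time-lapse clip: 43.900 Mbps × 540 s × 1.12 = 26550.7 Mb
tutorial video: 4.400 Mbps × 900 s × 1.12 = 4435.2 Mb
dashcam clip: 12.780 Mbps × 1256 s × 1.12 = 17977.9 Mb
documentary: 17.230 Mbps × 7080 s × 1.12 = 136627.0 Mb
Total: 202330.3 Mb = 25291.3 MB.
= 25.29 GB.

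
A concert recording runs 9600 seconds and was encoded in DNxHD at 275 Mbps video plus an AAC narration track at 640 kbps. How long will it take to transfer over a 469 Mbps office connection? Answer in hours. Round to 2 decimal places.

Audio: 640 kbps = 0.640 Mbps.
Total bitrate: 275.640 Mbps.
File: 275.640 Mbps × 9600 s = 2646144.0 Mb.
At 469 Mbps: 2646144.0 / 469 = 5642.1 s ≈ 1.57 hours.

1.57 hours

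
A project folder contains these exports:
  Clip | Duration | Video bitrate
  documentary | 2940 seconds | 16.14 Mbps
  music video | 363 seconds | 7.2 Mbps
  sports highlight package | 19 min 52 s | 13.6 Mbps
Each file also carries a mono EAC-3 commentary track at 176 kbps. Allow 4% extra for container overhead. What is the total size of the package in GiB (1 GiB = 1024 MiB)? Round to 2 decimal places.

8.12 GiB

Audio: 176 kbps = 0.176 Mbps.
documentary: 16.316 Mbps × 2940 s × 1.04 = 49887.8 Mb
music video: 7.376 Mbps × 363 s × 1.04 = 2784.6 Mb
sports highlight package: 13.776 Mbps × 1192 s × 1.04 = 17077.8 Mb
Total: 69750.2 Mb = 8718.8 MB.
= 8.120 GiB.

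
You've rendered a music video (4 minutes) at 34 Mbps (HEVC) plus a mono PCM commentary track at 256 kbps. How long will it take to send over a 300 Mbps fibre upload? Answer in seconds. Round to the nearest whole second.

4 min = 240 s
Audio: 256 kbps = 0.256 Mbps.
Total bitrate: 34.256 Mbps.
File: 34.256 Mbps × 240 s = 8221.4 Mb.
At 300 Mbps: 8221.4 / 300 = 27.4 s ≈ 27.4 seconds.

27 seconds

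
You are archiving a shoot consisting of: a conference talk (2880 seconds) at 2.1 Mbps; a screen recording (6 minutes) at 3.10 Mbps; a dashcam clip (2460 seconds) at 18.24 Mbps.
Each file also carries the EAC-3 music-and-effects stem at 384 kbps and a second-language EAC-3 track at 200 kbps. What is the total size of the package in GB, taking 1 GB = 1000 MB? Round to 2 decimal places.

6.92 GB

Audio total: 384 + 200 = 584 kbps = 0.584 Mbps.
conference talk: 2.684 Mbps × 2880 s = 7729.9 Mb
screen recording: 3.684 Mbps × 360 s = 1326.2 Mb
dashcam clip: 18.824 Mbps × 2460 s = 46307.0 Mb
Total: 55363.2 Mb = 6920.4 MB.
= 6.920 GB.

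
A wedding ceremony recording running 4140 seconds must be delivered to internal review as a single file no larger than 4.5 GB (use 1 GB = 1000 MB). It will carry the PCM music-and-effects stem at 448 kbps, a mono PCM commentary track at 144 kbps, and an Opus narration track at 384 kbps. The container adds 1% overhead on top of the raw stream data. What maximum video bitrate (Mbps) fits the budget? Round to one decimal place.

7.6 Mbps

Budget: 4.5 GB = 36000.0 Mb.
Stream payload after overhead: 36000.0 / 1.01 = 35643.6 Mb.
Total bitrate budget: 35643.6 Mb / 4140 s = 8.610 Mbps.
Audio total: 448 + 144 + 384 = 976 kbps = 0.976 Mbps.
Video: 8.610 − 0.976 = 7.634 Mbps.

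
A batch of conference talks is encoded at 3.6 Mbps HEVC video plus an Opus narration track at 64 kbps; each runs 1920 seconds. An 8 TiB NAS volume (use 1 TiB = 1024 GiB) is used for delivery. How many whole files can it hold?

Audio: 64 kbps = 0.064 Mbps.
Total bitrate: 3.664 Mbps.
Per item: 3.664 Mbps × 1920 s = 7,035 Mb = 879.4 MB.
Capacity: 8 TiB = 70,368,744 Mb; 10002.84 items → 10002 complete.

10002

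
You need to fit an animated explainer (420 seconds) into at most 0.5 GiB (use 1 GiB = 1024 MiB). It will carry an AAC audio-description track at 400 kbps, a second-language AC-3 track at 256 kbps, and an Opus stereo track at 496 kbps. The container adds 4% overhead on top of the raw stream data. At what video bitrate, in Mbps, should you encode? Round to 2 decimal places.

Budget: 0.5 GiB = 4295.0 Mb.
Stream payload after overhead: 4295.0 / 1.04 = 4129.8 Mb.
Total bitrate budget: 4129.8 Mb / 420 s = 9.833 Mbps.
Audio total: 400 + 256 + 496 = 1152 kbps = 1.152 Mbps.
Video: 9.833 − 1.152 = 8.681 Mbps.

8.68 Mbps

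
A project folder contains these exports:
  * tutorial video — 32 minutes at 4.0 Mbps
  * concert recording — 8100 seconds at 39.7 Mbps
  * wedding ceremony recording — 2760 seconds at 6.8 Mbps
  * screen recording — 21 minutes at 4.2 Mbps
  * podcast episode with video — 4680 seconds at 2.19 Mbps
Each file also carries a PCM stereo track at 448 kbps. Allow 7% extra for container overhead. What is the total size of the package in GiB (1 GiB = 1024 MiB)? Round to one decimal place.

46.3 GiB

Audio: 448 kbps = 0.448 Mbps.
tutorial video: 4.448 Mbps × 1920 s × 1.07 = 9138.0 Mb
concert recording: 40.148 Mbps × 8100 s × 1.07 = 347962.7 Mb
wedding ceremony recording: 7.248 Mbps × 2760 s × 1.07 = 21404.8 Mb
screen recording: 4.648 Mbps × 1260 s × 1.07 = 6266.4 Mb
podcast episode with video: 2.638 Mbps × 4680 s × 1.07 = 13210.0 Mb
Total: 397982.0 Mb = 49747.7 MB.
= 46.33 GiB.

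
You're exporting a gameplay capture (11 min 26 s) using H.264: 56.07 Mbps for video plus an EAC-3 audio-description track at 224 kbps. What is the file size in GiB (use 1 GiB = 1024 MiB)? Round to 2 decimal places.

4.50 GiB

11 min 26 s = 686 s
Audio: 224 kbps = 0.224 Mbps.
Total bitrate: 56.07 + 0.224 = 56.294 Mbps.
Stream data: 56.294 Mbps × 686 s = 38617.7 Mb.
38,618 Mb = 4,827,210,500 bytes ÷ 1,073,741,824 = 4.496 GiB.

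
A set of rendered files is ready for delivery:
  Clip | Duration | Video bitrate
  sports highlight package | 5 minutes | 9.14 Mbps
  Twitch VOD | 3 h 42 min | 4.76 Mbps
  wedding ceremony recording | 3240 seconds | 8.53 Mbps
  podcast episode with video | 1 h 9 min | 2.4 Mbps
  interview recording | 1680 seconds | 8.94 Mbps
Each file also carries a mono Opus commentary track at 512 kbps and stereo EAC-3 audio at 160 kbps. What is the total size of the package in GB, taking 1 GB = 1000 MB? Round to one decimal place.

16.7 GB

Audio total: 512 + 160 = 672 kbps = 0.672 Mbps.
sports highlight package: 9.812 Mbps × 300 s = 2943.6 Mb
Twitch VOD: 5.432 Mbps × 13320 s = 72354.2 Mb
wedding ceremony recording: 9.202 Mbps × 3240 s = 29814.5 Mb
podcast episode with video: 3.072 Mbps × 4140 s = 12718.1 Mb
interview recording: 9.612 Mbps × 1680 s = 16148.2 Mb
Total: 133978.6 Mb = 16747.3 MB.
= 16.75 GB.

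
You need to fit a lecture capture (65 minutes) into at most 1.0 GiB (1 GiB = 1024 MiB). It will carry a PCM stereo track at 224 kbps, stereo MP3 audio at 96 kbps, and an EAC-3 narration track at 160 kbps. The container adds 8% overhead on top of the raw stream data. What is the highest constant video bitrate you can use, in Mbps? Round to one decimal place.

1.6 Mbps

Budget: 1.0 GiB = 8589.9 Mb.
Stream payload after overhead: 8589.9 / 1.08 = 7953.6 Mb.
65 min = 3900 s
Total bitrate budget: 7953.6 Mb / 3900 s = 2.039 Mbps.
Audio total: 224 + 96 + 160 = 480 kbps = 0.480 Mbps.
Video: 2.039 − 0.480 = 1.559 Mbps.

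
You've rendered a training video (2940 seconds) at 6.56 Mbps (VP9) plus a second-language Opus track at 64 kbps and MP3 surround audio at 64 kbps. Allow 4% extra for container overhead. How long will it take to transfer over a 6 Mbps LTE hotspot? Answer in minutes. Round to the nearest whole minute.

Audio total: 64 + 64 = 128 kbps = 0.128 Mbps.
Total bitrate: 6.688 Mbps.
File: 6.688 Mbps × 2940 s = 19662.7 Mb.
With 4% container overhead: ×1.04. → 20449.2 Mb.
At 6 Mbps: 20449.2 / 6 = 3408.2 s ≈ 56.8 minutes.

57 minutes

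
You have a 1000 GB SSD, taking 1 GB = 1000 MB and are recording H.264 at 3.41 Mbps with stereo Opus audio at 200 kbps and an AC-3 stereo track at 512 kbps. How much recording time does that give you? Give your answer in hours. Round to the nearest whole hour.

Audio total: 200 + 512 = 712 kbps = 0.712 Mbps.
Total bitrate: 3.41 + 0.712 = 4.122 Mbps.
Capacity: 1000 GB = 8,000,000 Mb.
Recording time: 8,000,000 / 4.122 = 1,940,805 s ≈ 539 hours.

539 hours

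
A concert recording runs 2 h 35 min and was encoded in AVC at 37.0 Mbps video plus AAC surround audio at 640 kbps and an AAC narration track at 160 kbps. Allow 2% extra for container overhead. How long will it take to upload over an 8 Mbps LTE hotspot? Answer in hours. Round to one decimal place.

2 h 35 min = 155 min = 9300 s
Audio total: 640 + 160 = 800 kbps = 0.800 Mbps.
Total bitrate: 37.800 Mbps.
File: 37.800 Mbps × 9300 s = 351540.0 Mb.
With 2% container overhead: ×1.02. → 358570.8 Mb.
At 8 Mbps: 358570.8 / 8 = 44821.3 s ≈ 12.5 hours.

12.5 hours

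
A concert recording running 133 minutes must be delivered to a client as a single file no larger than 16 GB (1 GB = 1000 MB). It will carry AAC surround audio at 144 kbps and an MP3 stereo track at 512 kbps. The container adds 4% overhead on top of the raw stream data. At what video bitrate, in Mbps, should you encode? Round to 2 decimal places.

Budget: 16 GB = 128000.0 Mb.
Stream payload after overhead: 128000.0 / 1.04 = 123076.9 Mb.
133 min = 7980 s
Total bitrate budget: 123076.9 Mb / 7980 s = 15.423 Mbps.
Audio total: 144 + 512 = 656 kbps = 0.656 Mbps.
Video: 15.423 − 0.656 = 14.767 Mbps.

14.77 Mbps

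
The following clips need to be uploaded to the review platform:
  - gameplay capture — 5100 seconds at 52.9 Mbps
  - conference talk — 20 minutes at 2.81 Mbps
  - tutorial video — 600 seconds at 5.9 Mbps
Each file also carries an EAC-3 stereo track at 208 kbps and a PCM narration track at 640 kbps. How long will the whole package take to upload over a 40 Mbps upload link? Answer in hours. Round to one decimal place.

2.0 hours

Audio total: 208 + 640 = 848 kbps = 0.848 Mbps.
gameplay capture: 53.748 Mbps × 5100 s = 274114.8 Mb
conference talk: 3.658 Mbps × 1200 s = 4389.6 Mb
tutorial video: 6.748 Mbps × 600 s = 4048.8 Mb
Total: 282553.2 Mb = 35319.2 MB.
At 40 Mbps: 282553.2 / 40 = 7064 s ≈ 1.96 hours.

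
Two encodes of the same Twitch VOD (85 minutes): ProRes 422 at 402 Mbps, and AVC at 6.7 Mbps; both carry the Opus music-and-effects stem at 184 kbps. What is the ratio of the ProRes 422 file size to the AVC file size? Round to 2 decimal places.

58.42

85 min = 5100 s
Audio: 184 kbps = 0.184 Mbps.
ProRes 422: 402.184 Mbps × 5100 s = 2051138.4 Mb = 238.784 GiB.
AVC: 6.884 Mbps × 5100 s = 35108.4 Mb = 4.087 GiB.
Ratio: 238.784 / 4.087 = 58.423.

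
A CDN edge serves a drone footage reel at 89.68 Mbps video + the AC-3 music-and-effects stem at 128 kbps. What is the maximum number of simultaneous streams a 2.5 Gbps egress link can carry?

Audio: 128 kbps = 0.128 Mbps.
Per-viewer media rate: 89.808 Mbps.
2.5 Gbps = 2,500 Mbps; 2,500 / 89.808 = 27.84 → 27 viewers.

27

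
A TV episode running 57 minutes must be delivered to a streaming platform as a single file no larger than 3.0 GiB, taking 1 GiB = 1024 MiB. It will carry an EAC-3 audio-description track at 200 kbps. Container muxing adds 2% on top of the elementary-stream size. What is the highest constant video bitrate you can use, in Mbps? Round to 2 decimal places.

Budget: 3.0 GiB = 25769.8 Mb.
Stream payload after overhead: 25769.8 / 1.02 = 25264.5 Mb.
57 min = 3420 s
Total bitrate budget: 25264.5 Mb / 3420 s = 7.387 Mbps.
Audio: 200 kbps = 0.200 Mbps.
Video: 7.387 − 0.200 = 7.187 Mbps.

7.19 Mbps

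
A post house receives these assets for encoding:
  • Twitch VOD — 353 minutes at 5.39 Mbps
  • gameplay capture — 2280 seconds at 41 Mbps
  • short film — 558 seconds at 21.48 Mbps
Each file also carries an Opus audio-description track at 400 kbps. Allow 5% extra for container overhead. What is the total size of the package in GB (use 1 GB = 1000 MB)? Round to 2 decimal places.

30.09 GB

Audio: 400 kbps = 0.400 Mbps.
Twitch VOD: 5.790 Mbps × 21180 s × 1.05 = 128763.8 Mb
gameplay capture: 41.400 Mbps × 2280 s × 1.05 = 99111.6 Mb
short film: 21.880 Mbps × 558 s × 1.05 = 12819.5 Mb
Total: 240694.9 Mb = 30086.9 MB.
= 30.09 GB.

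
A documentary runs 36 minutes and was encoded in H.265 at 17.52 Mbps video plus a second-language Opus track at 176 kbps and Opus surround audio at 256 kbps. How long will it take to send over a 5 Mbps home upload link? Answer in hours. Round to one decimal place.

36 min = 2160 s
Audio total: 176 + 256 = 432 kbps = 0.432 Mbps.
Total bitrate: 17.952 Mbps.
File: 17.952 Mbps × 2160 s = 38776.3 Mb.
At 5 Mbps: 38776.3 / 5 = 7755.3 s ≈ 2.15 hours.

2.2 hours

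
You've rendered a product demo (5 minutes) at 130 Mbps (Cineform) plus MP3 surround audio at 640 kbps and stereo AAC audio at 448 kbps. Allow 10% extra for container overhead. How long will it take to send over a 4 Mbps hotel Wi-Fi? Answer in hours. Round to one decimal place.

3.0 hours

5 min = 300 s
Audio total: 640 + 448 = 1088 kbps = 1.088 Mbps.
Total bitrate: 131.088 Mbps.
File: 131.088 Mbps × 300 s = 39326.4 Mb.
With 10% container overhead: ×1.10. → 43259.0 Mb.
At 4 Mbps: 43259.0 / 4 = 10814.8 s ≈ 3 hours.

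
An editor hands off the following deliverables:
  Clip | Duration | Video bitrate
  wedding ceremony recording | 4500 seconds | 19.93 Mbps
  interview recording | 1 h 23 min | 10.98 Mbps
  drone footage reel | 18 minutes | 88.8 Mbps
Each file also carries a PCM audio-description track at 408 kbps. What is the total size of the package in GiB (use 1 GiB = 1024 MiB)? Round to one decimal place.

28.5 GiB

Audio: 408 kbps = 0.408 Mbps.
wedding ceremony recording: 20.338 Mbps × 4500 s = 91521.0 Mb
interview recording: 11.388 Mbps × 4980 s = 56712.2 Mb
drone footage reel: 89.208 Mbps × 1080 s = 96344.6 Mb
Total: 244577.9 Mb = 30572.2 MB.
= 28.47 GiB.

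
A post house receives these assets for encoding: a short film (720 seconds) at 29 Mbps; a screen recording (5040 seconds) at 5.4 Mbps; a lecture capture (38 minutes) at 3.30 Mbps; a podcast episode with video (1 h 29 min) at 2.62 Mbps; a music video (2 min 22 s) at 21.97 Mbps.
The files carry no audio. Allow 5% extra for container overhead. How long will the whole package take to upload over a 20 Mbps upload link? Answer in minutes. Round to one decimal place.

short film: 29.000 Mbps × 720 s × 1.05 = 21924.0 Mb
screen recording: 5.400 Mbps × 5040 s × 1.05 = 28576.8 Mb
lecture capture: 3.300 Mbps × 2280 s × 1.05 = 7900.2 Mb
podcast episode with video: 2.620 Mbps × 5340 s × 1.05 = 14690.3 Mb
music video: 21.970 Mbps × 142 s × 1.05 = 3275.7 Mb
Total: 76367.1 Mb = 9545.9 MB.
At 20 Mbps: 76367.1 / 20 = 3818 s ≈ 63.6 minutes.

63.6 minutes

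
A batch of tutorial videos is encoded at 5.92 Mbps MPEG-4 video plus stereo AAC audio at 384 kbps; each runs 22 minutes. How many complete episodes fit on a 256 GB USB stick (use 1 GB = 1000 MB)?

22 min = 1320 s
Audio: 384 kbps = 0.384 Mbps.
Total bitrate: 6.304 Mbps.
Per item: 6.304 Mbps × 1320 s = 8,321 Mb = 1,040 MB.
Capacity: 256 GB = 2,048,000 Mb; 246.12 items → 246 complete.

246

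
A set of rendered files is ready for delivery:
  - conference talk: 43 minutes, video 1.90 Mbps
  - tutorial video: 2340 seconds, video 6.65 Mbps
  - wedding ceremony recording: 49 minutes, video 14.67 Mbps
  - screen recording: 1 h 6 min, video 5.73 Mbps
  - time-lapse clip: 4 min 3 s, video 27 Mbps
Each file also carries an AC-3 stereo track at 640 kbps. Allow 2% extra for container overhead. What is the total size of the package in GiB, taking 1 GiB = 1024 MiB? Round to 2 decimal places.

11.94 GiB

Audio: 640 kbps = 0.640 Mbps.
conference talk: 2.540 Mbps × 2580 s × 1.02 = 6684.3 Mb
tutorial video: 7.290 Mbps × 2340 s × 1.02 = 17399.8 Mb
wedding ceremony recording: 15.310 Mbps × 2940 s × 1.02 = 45911.6 Mb
screen recording: 6.370 Mbps × 3960 s × 1.02 = 25729.7 Mb
time-lapse clip: 27.640 Mbps × 243 s × 1.02 = 6850.9 Mb
Total: 102576.2 Mb = 12822.0 MB.
= 11.94 GiB.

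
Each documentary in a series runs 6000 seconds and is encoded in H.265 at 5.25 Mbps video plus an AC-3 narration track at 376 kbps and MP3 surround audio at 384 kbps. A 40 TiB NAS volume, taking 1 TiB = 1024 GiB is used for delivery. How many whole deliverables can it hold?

Audio total: 376 + 384 = 760 kbps = 0.760 Mbps.
Total bitrate: 6.010 Mbps.
Per item: 6.010 Mbps × 6000 s = 36,060 Mb = 4,508 MB.
Capacity: 40 TiB = 351,843,721 Mb; 9757.17 items → 9757 complete.

9757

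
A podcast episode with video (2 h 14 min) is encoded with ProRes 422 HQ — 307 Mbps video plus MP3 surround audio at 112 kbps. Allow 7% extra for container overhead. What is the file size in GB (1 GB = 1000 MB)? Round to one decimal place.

330.3 GB

2 h 14 min = 134 min = 8040 s
Audio: 112 kbps = 0.112 Mbps.
Total bitrate: 307 + 0.112 = 307.112 Mbps.
Stream data: 307.112 Mbps × 8040 s = 2469180.5 Mb.
With 7% container overhead: ×1.07.
2,642,023 Mb ÷ 8 = 330,253 MB → 330.3 GB.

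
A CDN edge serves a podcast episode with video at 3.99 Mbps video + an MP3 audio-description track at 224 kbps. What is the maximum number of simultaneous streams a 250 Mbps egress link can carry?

Audio: 224 kbps = 0.224 Mbps.
Per-viewer media rate: 4.214 Mbps.
250 Mbps = 250.0 Mbps; 250.0 / 4.214 = 59.33 → 59 viewers.

59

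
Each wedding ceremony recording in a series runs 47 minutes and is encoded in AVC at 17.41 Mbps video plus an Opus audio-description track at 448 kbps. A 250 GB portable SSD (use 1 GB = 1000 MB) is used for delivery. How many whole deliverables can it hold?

47 min = 2820 s
Audio: 448 kbps = 0.448 Mbps.
Total bitrate: 17.858 Mbps.
Per item: 17.858 Mbps × 2820 s = 50,360 Mb = 6,295 MB.
Capacity: 250 GB = 2,000,000 Mb; 39.71 items → 39 complete.

39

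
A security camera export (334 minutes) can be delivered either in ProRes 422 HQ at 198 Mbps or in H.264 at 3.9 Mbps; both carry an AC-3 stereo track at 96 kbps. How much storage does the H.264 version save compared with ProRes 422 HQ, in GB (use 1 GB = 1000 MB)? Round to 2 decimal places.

486.22 GB

334 min = 20040 s
Audio: 96 kbps = 0.096 Mbps.
ProRes 422 HQ: 198.096 Mbps × 20040 s = 3969843.8 Mb = 496.230 GB.
H.264: 3.996 Mbps × 20040 s = 80079.8 Mb = 10.010 GB.
Saving: 496.230 − 10.010 = 486.221 GB.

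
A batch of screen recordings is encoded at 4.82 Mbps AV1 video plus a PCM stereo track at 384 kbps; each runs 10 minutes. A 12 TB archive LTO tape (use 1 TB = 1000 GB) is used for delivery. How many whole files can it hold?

30745

10 min = 600 s
Audio: 384 kbps = 0.384 Mbps.
Total bitrate: 5.204 Mbps.
Per item: 5.204 Mbps × 600 s = 3,122 Mb = 390.3 MB.
Capacity: 12 TB = 96,000,000 Mb; 30745.58 items → 30745 complete.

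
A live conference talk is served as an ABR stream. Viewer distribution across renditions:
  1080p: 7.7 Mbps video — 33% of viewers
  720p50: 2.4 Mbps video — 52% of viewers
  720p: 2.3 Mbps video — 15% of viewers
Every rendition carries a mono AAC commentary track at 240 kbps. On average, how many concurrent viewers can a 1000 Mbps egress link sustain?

Audio: 240 kbps = 0.240 Mbps.
Average per-viewer bitrate: 0.33×7.940 + 0.52×2.640 + 0.15×2.540 = 4.374 Mbps.
1000 Mbps = 1,000 Mbps; 1,000 / 4.374 = 228.62 → 228.

228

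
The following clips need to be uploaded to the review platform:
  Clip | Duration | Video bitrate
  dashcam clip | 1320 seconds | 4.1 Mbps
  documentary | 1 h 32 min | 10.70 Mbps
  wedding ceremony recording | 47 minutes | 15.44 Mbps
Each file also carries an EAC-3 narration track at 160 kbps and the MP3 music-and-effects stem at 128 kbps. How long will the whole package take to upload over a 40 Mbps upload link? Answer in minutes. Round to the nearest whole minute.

Audio total: 160 + 128 = 288 kbps = 0.288 Mbps.
dashcam clip: 4.388 Mbps × 1320 s = 5792.2 Mb
documentary: 10.988 Mbps × 5520 s = 60653.8 Mb
wedding ceremony recording: 15.728 Mbps × 2820 s = 44353.0 Mb
Total: 110798.9 Mb = 13849.9 MB.
At 40 Mbps: 110798.9 / 40 = 2770 s ≈ 46.2 minutes.

46 minutes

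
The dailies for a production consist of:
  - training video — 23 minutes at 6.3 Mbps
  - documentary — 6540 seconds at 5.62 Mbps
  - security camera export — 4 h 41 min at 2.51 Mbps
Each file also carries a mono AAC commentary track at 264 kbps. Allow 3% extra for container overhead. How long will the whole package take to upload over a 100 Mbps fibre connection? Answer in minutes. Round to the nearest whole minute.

16 minutes

Audio: 264 kbps = 0.264 Mbps.
training video: 6.564 Mbps × 1380 s × 1.03 = 9330.1 Mb
documentary: 5.884 Mbps × 6540 s × 1.03 = 39635.8 Mb
security camera export: 2.774 Mbps × 16860 s × 1.03 = 48172.7 Mb
Total: 97138.6 Mb = 12142.3 MB.
At 100 Mbps: 97138.6 / 100 = 971 s ≈ 16.2 minutes.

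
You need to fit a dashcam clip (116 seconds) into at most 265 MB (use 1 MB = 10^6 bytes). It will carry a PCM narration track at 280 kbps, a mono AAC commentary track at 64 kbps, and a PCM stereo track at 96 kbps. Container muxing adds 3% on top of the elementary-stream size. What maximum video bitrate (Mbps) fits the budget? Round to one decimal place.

17.3 Mbps

Budget: 265 MB = 2120.0 Mb.
Stream payload after overhead: 2120.0 / 1.03 = 2058.3 Mb.
Total bitrate budget: 2058.3 Mb / 116 s = 17.744 Mbps.
Audio total: 280 + 64 + 96 = 440 kbps = 0.440 Mbps.
Video: 17.744 − 0.440 = 17.304 Mbps.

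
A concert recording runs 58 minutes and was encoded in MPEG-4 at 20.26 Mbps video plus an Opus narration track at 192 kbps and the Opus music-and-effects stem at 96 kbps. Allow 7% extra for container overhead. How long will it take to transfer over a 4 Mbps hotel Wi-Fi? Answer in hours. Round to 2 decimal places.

58 min = 3480 s
Audio total: 192 + 96 = 288 kbps = 0.288 Mbps.
Total bitrate: 20.548 Mbps.
File: 20.548 Mbps × 3480 s = 71507.0 Mb.
With 7% container overhead: ×1.07. → 76512.5 Mb.
At 4 Mbps: 76512.5 / 4 = 19128.1 s ≈ 5.31 hours.

5.31 hours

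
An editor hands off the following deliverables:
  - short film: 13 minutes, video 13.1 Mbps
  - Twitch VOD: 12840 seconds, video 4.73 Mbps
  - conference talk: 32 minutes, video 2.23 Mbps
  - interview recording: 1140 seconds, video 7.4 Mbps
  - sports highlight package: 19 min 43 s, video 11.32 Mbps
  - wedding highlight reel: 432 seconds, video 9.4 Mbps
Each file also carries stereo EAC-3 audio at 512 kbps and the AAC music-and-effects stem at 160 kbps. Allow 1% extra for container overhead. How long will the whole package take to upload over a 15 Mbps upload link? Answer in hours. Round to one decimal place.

2.1 hours

Audio total: 512 + 160 = 672 kbps = 0.672 Mbps.
short film: 13.772 Mbps × 780 s × 1.01 = 10849.6 Mb
Twitch VOD: 5.402 Mbps × 12840 s × 1.01 = 70055.3 Mb
conference talk: 2.902 Mbps × 1920 s × 1.01 = 5627.6 Mb
interview recording: 8.072 Mbps × 1140 s × 1.01 = 9294.1 Mb
sports highlight package: 11.992 Mbps × 1183 s × 1.01 = 14328.4 Mb
wedding highlight reel: 10.072 Mbps × 432 s × 1.01 = 4394.6 Mb
Total: 114549.6 Mb = 14318.7 MB.
At 15 Mbps: 114549.6 / 15 = 7637 s ≈ 2.12 hours.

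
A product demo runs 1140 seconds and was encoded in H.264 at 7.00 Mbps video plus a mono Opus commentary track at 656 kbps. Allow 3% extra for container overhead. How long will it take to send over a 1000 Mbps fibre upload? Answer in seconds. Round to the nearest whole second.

Audio: 656 kbps = 0.656 Mbps.
Total bitrate: 7.656 Mbps.
File: 7.656 Mbps × 1140 s = 8727.8 Mb.
With 3% container overhead: ×1.03. → 8989.7 Mb.
At 1000 Mbps: 8989.7 / 1000 = 9.0 s ≈ 8.99 seconds.

9 seconds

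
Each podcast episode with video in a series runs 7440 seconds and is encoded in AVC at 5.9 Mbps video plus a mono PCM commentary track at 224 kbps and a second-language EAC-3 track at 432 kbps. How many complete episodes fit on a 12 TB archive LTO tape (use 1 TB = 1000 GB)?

1968

Audio total: 224 + 432 = 656 kbps = 0.656 Mbps.
Total bitrate: 6.556 Mbps.
Per item: 6.556 Mbps × 7440 s = 48,777 Mb = 6,097 MB.
Capacity: 12 TB = 96,000,000 Mb; 1968.16 items → 1968 complete.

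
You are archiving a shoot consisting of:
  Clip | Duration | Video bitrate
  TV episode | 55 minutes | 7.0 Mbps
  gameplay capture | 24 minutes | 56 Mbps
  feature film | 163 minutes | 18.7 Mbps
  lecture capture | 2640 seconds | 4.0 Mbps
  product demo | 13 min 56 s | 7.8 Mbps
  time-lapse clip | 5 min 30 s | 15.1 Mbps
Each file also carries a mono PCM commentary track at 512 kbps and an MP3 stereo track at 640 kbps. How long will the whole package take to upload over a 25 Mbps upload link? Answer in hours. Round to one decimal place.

Audio total: 512 + 640 = 1152 kbps = 1.152 Mbps.
TV episode: 8.152 Mbps × 3300 s = 26901.6 Mb
gameplay capture: 57.152 Mbps × 1440 s = 82298.9 Mb
feature film: 19.852 Mbps × 9780 s = 194152.6 Mb
lecture capture: 5.152 Mbps × 2640 s = 13601.3 Mb
product demo: 8.952 Mbps × 836 s = 7483.9 Mb
time-lapse clip: 16.252 Mbps × 330 s = 5363.2 Mb
Total: 329801.4 Mb = 41225.2 MB.
At 25 Mbps: 329801.4 / 25 = 13192 s ≈ 3.66 hours.

3.7 hours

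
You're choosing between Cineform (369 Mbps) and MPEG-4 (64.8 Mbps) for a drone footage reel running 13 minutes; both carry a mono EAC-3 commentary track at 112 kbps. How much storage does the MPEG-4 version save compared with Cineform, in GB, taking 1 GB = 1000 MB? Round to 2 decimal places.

13 min = 780 s
Audio: 112 kbps = 0.112 Mbps.
Cineform: 369.112 Mbps × 780 s = 287907.4 Mb = 35.988 GB.
MPEG-4: 64.912 Mbps × 780 s = 50631.4 Mb = 6.329 GB.
Saving: 35.988 − 6.329 = 29.660 GB.

29.66 GB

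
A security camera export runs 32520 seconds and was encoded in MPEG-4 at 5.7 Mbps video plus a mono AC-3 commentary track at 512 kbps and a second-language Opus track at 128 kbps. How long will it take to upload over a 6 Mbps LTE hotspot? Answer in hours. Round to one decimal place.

9.5 hours

Audio total: 512 + 128 = 640 kbps = 0.640 Mbps.
Total bitrate: 6.340 Mbps.
File: 6.340 Mbps × 32520 s = 206176.8 Mb.
At 6 Mbps: 206176.8 / 6 = 34362.8 s ≈ 9.55 hours.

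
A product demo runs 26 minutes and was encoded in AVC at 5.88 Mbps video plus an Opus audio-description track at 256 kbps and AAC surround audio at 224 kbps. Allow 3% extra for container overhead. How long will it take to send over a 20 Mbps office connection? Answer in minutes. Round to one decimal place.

26 min = 1560 s
Audio total: 256 + 224 = 480 kbps = 0.480 Mbps.
Total bitrate: 6.360 Mbps.
File: 6.360 Mbps × 1560 s = 9921.6 Mb.
With 3% container overhead: ×1.03. → 10219.2 Mb.
At 20 Mbps: 10219.2 / 20 = 511.0 s ≈ 8.52 minutes.

8.5 minutes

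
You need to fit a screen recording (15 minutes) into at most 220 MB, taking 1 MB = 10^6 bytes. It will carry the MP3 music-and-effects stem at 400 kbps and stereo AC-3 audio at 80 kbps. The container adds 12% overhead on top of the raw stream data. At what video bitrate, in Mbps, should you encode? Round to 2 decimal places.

Budget: 220 MB = 1760.0 Mb.
Stream payload after overhead: 1760.0 / 1.12 = 1571.4 Mb.
15 min = 900 s
Total bitrate budget: 1571.4 Mb / 900 s = 1.746 Mbps.
Audio total: 400 + 80 = 480 kbps = 0.480 Mbps.
Video: 1.746 − 0.480 = 1.266 Mbps.

1.27 Mbps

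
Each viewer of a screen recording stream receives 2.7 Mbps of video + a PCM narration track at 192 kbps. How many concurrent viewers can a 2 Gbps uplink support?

691

Audio: 192 kbps = 0.192 Mbps.
Per-viewer media rate: 2.892 Mbps.
2 Gbps = 2,000 Mbps; 2,000 / 2.892 = 691.56 → 691 viewers.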